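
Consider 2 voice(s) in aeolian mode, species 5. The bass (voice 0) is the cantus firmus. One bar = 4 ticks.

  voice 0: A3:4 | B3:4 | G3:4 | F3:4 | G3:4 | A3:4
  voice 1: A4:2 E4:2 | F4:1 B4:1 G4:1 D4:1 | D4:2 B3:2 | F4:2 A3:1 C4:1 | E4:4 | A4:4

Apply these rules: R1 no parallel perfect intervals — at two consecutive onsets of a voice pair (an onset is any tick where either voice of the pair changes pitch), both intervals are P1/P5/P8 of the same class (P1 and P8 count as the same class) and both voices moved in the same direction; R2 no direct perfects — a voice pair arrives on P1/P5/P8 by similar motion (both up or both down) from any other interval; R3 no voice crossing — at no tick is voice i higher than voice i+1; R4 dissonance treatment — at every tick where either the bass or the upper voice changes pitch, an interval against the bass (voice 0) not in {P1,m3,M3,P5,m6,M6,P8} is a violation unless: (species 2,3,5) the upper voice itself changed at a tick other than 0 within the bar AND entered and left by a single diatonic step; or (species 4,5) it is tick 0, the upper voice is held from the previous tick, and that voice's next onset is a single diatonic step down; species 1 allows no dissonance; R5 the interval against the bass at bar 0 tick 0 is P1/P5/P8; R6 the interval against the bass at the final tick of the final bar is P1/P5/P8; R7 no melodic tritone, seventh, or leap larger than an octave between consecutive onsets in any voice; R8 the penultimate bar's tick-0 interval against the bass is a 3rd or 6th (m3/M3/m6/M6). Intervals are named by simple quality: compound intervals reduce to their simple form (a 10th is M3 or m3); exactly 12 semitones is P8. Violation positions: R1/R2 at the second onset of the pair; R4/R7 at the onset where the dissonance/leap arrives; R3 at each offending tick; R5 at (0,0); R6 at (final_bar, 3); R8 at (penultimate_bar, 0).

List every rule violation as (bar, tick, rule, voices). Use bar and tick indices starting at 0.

bar 0: v0=A3 v1=A4 downbeat P8
bar 1: v0=B3 v1=F4 downbeat TT
bar 2: v0=G3 v1=D4 downbeat P5
bar 3: v0=F3 v1=F4 downbeat P8
bar 4: v0=G3 v1=E4 downbeat M6
bar 5: v0=A3 v1=A4 downbeat P8
  -> R4 @ bar 1 tick 0 v(0, 1): B3/F4 TT untreated
  -> R7 @ bar 1 tick 1 v(1,): F4->B4 leap 6st
  -> R7 @ bar 3 tick 0 v(1,): B3->F4 leap 6st
  -> R2 @ bar 5 tick 0 v(0, 1): G3/E4 M6 -> A3/A4 P8 similar

(1, 0, R4, (0, 1))
(1, 1, R7, (1,))
(3, 0, R7, (1,))
(5, 0, R2, (0, 1))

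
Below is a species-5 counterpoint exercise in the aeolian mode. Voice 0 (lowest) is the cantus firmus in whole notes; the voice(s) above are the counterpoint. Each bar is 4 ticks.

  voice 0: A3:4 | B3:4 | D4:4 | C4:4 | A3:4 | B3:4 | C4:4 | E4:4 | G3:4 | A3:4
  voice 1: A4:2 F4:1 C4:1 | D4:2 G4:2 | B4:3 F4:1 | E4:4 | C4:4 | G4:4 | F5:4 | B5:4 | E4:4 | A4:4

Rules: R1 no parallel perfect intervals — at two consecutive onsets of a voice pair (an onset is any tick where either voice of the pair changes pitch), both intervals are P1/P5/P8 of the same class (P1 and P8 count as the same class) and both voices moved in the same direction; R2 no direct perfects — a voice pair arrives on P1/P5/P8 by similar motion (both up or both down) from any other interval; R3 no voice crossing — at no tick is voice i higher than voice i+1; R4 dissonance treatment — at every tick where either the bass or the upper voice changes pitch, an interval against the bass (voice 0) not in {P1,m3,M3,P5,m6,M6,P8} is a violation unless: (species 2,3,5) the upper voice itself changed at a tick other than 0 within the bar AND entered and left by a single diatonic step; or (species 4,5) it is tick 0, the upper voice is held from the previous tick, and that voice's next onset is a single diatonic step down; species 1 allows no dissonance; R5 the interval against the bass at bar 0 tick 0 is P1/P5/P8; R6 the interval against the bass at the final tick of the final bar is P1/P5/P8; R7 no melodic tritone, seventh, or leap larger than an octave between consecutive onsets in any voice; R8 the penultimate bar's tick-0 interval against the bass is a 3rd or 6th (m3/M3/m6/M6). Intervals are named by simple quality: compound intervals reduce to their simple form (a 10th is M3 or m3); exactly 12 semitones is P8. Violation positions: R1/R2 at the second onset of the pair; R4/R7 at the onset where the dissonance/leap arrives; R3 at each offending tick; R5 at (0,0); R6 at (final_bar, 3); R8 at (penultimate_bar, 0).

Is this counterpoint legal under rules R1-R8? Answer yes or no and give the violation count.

No (7 violations)

bar 0: v0=A3 v1=A4 (P8)
bar 1: v0=B3 v1=D4 (m3)
bar 2: v0=D4 v1=B4 (M6)
bar 3: v0=C4 v1=E4 (M3)
bar 4: v0=A3 v1=C4 (m3)
bar 5: v0=B3 v1=G4 (m6)
bar 6: v0=C4 v1=F5 (P4)
bar 7: v0=E4 v1=B5 (P5)
bar 8: v0=G3 v1=E4 (M6)
bar 9: v0=A3 v1=A4 (P8)
  R7 @ bar2.3: B4->F4 leap 6st
  R4 @ bar6.0: C4/F5 P4 untreated
  R7 @ bar6.0: G4->F5 leap 10st
  R2 @ bar7.0: C4/F5 P4 -> E4/B5 P5 similar
  R7 @ bar7.0: F5->B5 leap 6st
  R7 @ bar8.0: B5->E4 leap 19st
  R2 @ bar9.0: G3/E4 M6 -> A3/A4 P8 similar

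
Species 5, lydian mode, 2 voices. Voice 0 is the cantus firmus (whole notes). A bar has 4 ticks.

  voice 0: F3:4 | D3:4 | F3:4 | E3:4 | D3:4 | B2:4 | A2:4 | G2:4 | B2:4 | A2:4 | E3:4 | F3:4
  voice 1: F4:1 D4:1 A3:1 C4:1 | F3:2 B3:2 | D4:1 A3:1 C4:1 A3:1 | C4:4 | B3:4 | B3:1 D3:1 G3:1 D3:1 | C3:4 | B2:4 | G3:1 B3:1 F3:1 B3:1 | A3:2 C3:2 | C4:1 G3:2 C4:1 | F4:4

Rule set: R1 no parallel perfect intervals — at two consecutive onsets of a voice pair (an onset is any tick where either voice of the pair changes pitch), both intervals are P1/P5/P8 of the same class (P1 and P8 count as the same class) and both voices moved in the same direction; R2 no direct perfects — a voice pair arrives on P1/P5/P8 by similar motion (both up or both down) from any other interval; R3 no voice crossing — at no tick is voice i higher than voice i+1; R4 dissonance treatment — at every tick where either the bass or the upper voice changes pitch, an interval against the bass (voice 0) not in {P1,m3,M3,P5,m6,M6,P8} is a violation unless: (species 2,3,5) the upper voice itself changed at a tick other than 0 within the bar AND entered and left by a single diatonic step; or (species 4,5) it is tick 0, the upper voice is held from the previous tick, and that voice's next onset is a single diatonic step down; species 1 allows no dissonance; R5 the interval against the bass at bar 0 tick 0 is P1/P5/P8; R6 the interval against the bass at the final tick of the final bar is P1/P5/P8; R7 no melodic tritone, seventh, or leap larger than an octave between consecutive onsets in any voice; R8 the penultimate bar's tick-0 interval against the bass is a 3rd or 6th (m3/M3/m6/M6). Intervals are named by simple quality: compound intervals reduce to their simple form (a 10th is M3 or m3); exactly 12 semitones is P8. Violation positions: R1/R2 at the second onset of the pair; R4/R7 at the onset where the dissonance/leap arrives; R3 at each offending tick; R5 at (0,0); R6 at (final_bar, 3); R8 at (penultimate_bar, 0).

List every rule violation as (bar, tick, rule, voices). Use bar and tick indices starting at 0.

(1, 2, R7, (1,))
(8, 2, R4, (0, 1))
(8, 2, R7, (1,))
(8, 3, R7, (1,))
(9, 0, R1, (0, 1))
(11, 0, R2, (0, 1))

bar 0: v0=F3 v1=F4 downbeat P8
bar 1: v0=D3 v1=F3 downbeat m3
bar 2: v0=F3 v1=D4 downbeat M6
bar 3: v0=E3 v1=C4 downbeat m6
bar 4: v0=D3 v1=B3 downbeat M6
bar 5: v0=B2 v1=B3 downbeat P8
bar 6: v0=A2 v1=C3 downbeat m3
bar 7: v0=G2 v1=B2 downbeat M3
bar 8: v0=B2 v1=G3 downbeat m6
bar 9: v0=A2 v1=A3 downbeat P8
bar 10: v0=E3 v1=C4 downbeat m6
bar 11: v0=F3 v1=F4 downbeat P8
  -> R7 @ bar 1 tick 2 v(1,): F3->B3 leap 6st
  -> R4 @ bar 8 tick 2 v(0, 1): B2/F3 TT untreated
  -> R7 @ bar 8 tick 2 v(1,): B3->F3 leap 6st
  -> R7 @ bar 8 tick 3 v(1,): F3->B3 leap 6st
  -> R1 @ bar 9 tick 0 v(0, 1): B2/B3 P8 -> A2/A3 P8 similar
  -> R2 @ bar 11 tick 0 v(0, 1): E3/C4 m6 -> F3/F4 P8 similar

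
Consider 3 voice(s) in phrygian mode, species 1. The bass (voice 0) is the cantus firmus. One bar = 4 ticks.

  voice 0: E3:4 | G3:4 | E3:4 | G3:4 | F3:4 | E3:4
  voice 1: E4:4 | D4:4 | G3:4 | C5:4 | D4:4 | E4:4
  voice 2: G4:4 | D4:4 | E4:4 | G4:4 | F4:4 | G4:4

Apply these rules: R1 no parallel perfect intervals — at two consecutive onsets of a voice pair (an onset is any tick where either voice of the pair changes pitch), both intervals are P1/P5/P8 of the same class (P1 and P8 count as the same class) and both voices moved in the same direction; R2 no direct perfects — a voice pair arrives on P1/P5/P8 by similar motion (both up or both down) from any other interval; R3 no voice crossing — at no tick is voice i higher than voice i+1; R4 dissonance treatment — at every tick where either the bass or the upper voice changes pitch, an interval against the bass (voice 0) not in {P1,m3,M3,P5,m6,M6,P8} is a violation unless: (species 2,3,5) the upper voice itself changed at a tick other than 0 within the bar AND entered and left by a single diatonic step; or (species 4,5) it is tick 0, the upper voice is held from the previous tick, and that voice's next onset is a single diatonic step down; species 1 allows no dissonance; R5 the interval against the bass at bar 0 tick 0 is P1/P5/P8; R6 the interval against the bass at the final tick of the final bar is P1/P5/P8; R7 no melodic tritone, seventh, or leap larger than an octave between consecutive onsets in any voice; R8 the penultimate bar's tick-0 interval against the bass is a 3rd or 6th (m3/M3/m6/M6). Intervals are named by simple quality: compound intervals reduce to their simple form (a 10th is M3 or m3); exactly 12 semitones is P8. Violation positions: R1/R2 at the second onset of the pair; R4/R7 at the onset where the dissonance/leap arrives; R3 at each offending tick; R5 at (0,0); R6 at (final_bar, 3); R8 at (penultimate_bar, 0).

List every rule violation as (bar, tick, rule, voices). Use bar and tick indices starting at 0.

(0, 0, R5, (0, 2))
(1, 0, R2, (1, 2))
(3, 0, R1, (0, 2))
(3, 0, R3, (1, 2))
(3, 0, R4, (0, 1))
(3, 0, R7, (1,))
(3, 1, R3, (1, 2))
(3, 2, R3, (1, 2))
(3, 3, R3, (1, 2))
(4, 0, R1, (0, 2))
(4, 0, R7, (1,))
(4, 0, R8, (0, 2))
(5, 3, R6, (0, 2))

bar 0: v0=E3 v1=E4 v2=G4 downbeat m3
bar 1: v0=G3 v1=D4 v2=D4 downbeat P5
bar 2: v0=E3 v1=G3 v2=E4 downbeat P8
bar 3: v0=G3 v1=C5 v2=G4 downbeat P8
bar 4: v0=F3 v1=D4 v2=F4 downbeat P8
bar 5: v0=E3 v1=E4 v2=G4 downbeat m3
  -> R5 @ bar 0 tick 0 v(0, 2): opens on m3
  -> R2 @ bar 1 tick 0 v(1, 2): E4/G4 m3 -> D4/D4 P1 similar
  -> R1 @ bar 3 tick 0 v(0, 2): E3/E4 P8 -> G3/G4 P8 similar
  -> R3 @ bar 3 tick 0 v(1, 2): C5 above G4
  -> R4 @ bar 3 tick 0 v(0, 1): G3/C5 P4 untreated
  -> R7 @ bar 3 tick 0 v(1,): G3->C5 leap 17st
  -> R3 @ bar 3 tick 1 v(1, 2): C5 above G4
  -> R3 @ bar 3 tick 2 v(1, 2): C5 above G4
  -> R3 @ bar 3 tick 3 v(1, 2): C5 above G4
  -> R1 @ bar 4 tick 0 v(0, 2): G3/G4 P8 -> F3/F4 P8 similar
  -> R7 @ bar 4 tick 0 v(1,): C5->D4 leap 10st
  -> R8 @ bar 4 tick 0 v(0, 2): penult P8 not 3rd/6th
  -> R6 @ bar 5 tick 3 v(0, 2): closes on m3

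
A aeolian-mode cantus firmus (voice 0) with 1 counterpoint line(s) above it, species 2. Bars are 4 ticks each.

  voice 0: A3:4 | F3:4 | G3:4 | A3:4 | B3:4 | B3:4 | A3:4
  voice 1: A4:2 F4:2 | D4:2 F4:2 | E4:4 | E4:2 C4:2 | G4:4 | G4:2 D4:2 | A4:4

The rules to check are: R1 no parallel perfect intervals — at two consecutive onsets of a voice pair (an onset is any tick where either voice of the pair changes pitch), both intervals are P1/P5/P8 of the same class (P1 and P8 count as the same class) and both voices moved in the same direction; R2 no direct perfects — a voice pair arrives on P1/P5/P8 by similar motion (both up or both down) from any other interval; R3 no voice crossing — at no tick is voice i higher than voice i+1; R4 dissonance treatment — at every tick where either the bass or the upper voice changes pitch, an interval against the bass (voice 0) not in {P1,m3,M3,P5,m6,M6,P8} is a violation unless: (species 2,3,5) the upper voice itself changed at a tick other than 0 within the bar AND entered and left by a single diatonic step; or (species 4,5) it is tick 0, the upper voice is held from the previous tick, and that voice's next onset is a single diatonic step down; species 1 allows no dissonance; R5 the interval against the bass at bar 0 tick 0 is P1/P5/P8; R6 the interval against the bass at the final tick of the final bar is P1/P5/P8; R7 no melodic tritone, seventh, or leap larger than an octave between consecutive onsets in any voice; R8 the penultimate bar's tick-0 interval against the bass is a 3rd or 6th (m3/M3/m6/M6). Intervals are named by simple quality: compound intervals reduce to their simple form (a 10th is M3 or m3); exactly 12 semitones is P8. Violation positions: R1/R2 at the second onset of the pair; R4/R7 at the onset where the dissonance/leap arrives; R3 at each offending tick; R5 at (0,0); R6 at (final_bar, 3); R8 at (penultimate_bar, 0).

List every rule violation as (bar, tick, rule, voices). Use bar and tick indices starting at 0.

No violations across 7 bars (A3..A3 vs A4..A4).

bar 0: v0=A3 v1=A4 downbeat P8
bar 1: v0=F3 v1=D4 downbeat M6
bar 2: v0=G3 v1=E4 downbeat M6
bar 3: v0=A3 v1=E4 downbeat P5
bar 4: v0=B3 v1=G4 downbeat m6
bar 5: v0=B3 v1=G4 downbeat m6
bar 6: v0=A3 v1=A4 downbeat P8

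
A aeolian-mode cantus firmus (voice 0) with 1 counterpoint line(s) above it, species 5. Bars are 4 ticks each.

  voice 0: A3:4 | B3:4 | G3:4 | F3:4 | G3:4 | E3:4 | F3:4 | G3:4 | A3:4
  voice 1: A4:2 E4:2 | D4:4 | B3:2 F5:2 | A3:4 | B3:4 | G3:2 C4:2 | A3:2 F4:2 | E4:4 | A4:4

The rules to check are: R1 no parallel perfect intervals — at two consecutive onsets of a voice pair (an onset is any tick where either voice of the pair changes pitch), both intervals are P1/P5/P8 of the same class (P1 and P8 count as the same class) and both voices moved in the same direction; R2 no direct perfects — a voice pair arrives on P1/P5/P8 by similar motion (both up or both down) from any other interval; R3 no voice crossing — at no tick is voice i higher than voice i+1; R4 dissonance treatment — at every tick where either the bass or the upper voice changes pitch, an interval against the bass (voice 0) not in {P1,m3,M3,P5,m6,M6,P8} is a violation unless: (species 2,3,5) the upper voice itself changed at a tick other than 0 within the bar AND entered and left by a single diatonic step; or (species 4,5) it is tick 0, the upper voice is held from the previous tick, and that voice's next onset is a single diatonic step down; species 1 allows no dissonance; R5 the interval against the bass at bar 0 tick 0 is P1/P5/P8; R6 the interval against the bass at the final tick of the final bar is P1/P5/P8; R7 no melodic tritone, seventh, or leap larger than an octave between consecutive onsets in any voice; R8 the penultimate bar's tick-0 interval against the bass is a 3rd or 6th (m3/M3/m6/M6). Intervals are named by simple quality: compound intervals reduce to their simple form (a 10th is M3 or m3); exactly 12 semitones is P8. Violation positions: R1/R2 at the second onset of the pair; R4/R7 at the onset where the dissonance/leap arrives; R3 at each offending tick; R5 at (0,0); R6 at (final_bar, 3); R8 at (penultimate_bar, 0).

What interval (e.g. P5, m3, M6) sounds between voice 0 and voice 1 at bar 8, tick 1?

voice 0=A3 voice 1=A4 -> P8

P8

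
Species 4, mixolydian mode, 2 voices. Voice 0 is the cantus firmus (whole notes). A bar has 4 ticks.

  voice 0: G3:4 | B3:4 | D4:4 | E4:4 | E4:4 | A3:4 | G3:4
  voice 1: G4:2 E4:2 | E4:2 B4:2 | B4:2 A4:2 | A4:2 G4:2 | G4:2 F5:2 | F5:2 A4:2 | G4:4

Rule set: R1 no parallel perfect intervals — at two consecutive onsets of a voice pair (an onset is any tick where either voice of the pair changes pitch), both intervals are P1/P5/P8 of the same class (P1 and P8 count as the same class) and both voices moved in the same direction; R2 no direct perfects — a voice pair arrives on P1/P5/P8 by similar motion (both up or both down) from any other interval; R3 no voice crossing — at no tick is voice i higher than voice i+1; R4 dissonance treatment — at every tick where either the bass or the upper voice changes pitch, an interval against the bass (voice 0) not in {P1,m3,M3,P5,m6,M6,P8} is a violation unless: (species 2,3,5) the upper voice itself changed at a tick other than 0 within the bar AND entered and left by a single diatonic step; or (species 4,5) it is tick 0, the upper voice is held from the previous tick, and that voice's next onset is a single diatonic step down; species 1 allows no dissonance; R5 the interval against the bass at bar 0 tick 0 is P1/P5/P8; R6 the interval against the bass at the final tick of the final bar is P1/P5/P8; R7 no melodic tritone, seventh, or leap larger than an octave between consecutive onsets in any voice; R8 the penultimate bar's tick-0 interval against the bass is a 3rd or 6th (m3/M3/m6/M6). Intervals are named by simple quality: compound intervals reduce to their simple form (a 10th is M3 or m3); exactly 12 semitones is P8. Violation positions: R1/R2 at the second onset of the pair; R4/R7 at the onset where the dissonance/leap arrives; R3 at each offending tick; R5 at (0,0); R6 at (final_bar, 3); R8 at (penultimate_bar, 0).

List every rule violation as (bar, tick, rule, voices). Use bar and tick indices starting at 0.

bar 0: v0=G3 v1=G4 downbeat P8
bar 1: v0=B3 v1=E4 downbeat P4
bar 2: v0=D4 v1=B4 downbeat M6
bar 3: v0=E4 v1=A4 downbeat P4
bar 4: v0=E4 v1=G4 downbeat m3
bar 5: v0=A3 v1=F5 downbeat m6
bar 6: v0=G3 v1=G4 downbeat P8
  -> R4 @ bar 1 tick 0 v(0, 1): B3/E4 P4 untreated
  -> R4 @ bar 4 tick 2 v(0, 1): E4/F5 m2 untreated
  -> R7 @ bar 4 tick 2 v(1,): G4->F5 leap 10st
  -> R1 @ bar 6 tick 0 v(0, 1): A3/A4 P8 -> G3/G4 P8 similar

(1, 0, R4, (0, 1))
(4, 2, R4, (0, 1))
(4, 2, R7, (1,))
(6, 0, R1, (0, 1))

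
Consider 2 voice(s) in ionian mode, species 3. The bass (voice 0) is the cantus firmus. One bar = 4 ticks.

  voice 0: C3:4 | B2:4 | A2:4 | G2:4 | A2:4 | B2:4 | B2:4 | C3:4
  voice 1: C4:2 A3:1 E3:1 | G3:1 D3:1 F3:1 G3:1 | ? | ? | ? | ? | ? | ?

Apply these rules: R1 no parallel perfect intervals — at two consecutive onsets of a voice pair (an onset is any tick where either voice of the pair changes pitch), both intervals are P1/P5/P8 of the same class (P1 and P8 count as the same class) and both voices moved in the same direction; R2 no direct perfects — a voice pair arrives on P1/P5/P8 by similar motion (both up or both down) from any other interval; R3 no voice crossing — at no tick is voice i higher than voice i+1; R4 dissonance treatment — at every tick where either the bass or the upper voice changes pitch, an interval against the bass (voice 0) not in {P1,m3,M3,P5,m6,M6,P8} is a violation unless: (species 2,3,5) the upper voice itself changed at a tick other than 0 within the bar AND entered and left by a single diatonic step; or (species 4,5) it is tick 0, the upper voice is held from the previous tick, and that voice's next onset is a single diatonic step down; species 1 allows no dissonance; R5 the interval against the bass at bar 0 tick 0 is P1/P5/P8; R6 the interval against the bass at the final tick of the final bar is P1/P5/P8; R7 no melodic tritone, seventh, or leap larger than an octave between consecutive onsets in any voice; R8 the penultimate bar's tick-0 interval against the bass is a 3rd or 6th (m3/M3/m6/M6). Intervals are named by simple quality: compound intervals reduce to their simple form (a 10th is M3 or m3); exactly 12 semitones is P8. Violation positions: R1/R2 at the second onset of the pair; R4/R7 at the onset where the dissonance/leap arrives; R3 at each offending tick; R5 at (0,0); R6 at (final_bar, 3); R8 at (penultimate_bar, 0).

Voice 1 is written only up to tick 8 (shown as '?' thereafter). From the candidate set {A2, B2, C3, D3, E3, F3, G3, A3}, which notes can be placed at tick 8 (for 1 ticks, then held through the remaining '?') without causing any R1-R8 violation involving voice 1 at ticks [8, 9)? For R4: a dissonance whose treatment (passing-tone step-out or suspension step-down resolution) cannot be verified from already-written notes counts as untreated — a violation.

A2: violates R2,R7
B2: violates R4
C3: legal
D3: violates R4
E3: violates R2
F3: legal
G3: violates R4
A3: legal

{A3, C3, F3}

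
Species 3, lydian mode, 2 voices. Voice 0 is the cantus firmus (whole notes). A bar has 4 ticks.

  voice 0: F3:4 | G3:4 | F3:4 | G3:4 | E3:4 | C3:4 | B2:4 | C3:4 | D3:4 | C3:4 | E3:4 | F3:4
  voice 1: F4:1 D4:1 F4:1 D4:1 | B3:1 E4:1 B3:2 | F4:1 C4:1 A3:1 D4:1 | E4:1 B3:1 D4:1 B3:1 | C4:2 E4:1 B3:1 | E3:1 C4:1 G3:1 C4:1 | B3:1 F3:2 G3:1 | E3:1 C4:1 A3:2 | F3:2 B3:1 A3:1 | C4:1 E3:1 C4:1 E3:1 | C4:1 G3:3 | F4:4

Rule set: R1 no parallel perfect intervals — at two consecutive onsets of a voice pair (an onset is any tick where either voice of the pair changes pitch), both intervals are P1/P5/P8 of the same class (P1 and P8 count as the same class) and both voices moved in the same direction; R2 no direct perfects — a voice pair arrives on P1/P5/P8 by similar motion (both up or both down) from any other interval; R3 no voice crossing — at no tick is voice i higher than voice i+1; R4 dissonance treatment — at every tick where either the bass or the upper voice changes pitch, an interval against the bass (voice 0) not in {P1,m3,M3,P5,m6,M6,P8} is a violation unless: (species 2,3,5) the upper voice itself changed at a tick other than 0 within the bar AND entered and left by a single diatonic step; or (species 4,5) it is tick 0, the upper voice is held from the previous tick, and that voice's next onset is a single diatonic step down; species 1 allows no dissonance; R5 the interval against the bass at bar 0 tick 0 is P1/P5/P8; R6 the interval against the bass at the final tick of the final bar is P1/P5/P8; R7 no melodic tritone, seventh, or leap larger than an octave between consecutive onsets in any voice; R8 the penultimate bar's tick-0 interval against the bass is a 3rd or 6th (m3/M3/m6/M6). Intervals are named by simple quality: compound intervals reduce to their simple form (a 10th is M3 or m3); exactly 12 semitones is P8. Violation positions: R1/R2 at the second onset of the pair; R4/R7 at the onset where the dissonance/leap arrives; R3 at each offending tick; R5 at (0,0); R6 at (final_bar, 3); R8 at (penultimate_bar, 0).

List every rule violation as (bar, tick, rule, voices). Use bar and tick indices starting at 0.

(2, 0, R7, (1,))
(6, 0, R1, (0, 1))
(6, 1, R4, (0, 1))
(6, 1, R7, (1,))
(8, 2, R7, (1,))
(11, 0, R2, (0, 1))
(11, 0, R7, (1,))

bar 0: v0=F3 v1=F4 downbeat P8
bar 1: v0=G3 v1=B3 downbeat M3
bar 2: v0=F3 v1=F4 downbeat P8
bar 3: v0=G3 v1=E4 downbeat M6
bar 4: v0=E3 v1=C4 downbeat m6
bar 5: v0=C3 v1=E3 downbeat M3
bar 6: v0=B2 v1=B3 downbeat P8
bar 7: v0=C3 v1=E3 downbeat M3
bar 8: v0=D3 v1=F3 downbeat m3
bar 9: v0=C3 v1=C4 downbeat P8
bar 10: v0=E3 v1=C4 downbeat m6
bar 11: v0=F3 v1=F4 downbeat P8
  -> R7 @ bar 2 tick 0 v(1,): B3->F4 leap 6st
  -> R1 @ bar 6 tick 0 v(0, 1): C3/C4 P8 -> B2/B3 P8 similar
  -> R4 @ bar 6 tick 1 v(0, 1): B2/F3 TT untreated
  -> R7 @ bar 6 tick 1 v(1,): B3->F3 leap 6st
  -> R7 @ bar 8 tick 2 v(1,): F3->B3 leap 6st
  -> R2 @ bar 11 tick 0 v(0, 1): E3/G3 m3 -> F3/F4 P8 similar
  -> R7 @ bar 11 tick 0 v(1,): G3->F4 leap 10st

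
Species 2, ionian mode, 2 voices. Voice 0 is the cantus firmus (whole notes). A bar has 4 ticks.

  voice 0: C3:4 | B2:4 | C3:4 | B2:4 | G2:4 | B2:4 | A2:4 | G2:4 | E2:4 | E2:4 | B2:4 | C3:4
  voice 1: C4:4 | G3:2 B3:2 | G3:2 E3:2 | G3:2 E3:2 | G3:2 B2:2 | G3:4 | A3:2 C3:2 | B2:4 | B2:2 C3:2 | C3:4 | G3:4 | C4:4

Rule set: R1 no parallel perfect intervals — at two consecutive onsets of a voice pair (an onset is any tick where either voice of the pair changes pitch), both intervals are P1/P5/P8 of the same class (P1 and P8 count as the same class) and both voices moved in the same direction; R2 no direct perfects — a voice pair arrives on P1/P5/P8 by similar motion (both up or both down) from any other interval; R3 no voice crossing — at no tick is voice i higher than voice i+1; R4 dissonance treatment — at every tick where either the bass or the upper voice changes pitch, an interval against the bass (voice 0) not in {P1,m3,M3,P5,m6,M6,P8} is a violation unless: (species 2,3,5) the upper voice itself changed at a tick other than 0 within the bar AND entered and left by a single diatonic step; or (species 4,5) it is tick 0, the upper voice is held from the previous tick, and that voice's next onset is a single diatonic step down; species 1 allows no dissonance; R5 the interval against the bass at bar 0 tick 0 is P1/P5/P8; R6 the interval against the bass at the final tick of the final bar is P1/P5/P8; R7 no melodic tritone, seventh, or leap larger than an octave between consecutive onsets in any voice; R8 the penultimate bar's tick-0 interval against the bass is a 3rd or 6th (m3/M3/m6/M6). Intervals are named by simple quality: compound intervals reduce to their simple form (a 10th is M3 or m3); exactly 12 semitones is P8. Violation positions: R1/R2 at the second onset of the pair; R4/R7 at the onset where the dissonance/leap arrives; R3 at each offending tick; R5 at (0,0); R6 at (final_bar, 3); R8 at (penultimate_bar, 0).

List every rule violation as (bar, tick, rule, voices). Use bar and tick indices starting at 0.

bar 0: v0=C3 v1=C4 downbeat P8
bar 1: v0=B2 v1=G3 downbeat m6
bar 2: v0=C3 v1=G3 downbeat P5
bar 3: v0=B2 v1=G3 downbeat m6
bar 4: v0=G2 v1=G3 downbeat P8
bar 5: v0=B2 v1=G3 downbeat m6
bar 6: v0=A2 v1=A3 downbeat P8
bar 7: v0=G2 v1=B2 downbeat M3
bar 8: v0=E2 v1=B2 downbeat P5
bar 9: v0=E2 v1=C3 downbeat m6
bar 10: v0=B2 v1=G3 downbeat m6
bar 11: v0=C3 v1=C4 downbeat P8
  -> R4 @ bar 3 tick 2 v(0, 1): B2/E3 P4 untreated
  -> R2 @ bar 11 tick 0 v(0, 1): B2/G3 m6 -> C3/C4 P8 similar

(3, 2, R4, (0, 1))
(11, 0, R2, (0, 1))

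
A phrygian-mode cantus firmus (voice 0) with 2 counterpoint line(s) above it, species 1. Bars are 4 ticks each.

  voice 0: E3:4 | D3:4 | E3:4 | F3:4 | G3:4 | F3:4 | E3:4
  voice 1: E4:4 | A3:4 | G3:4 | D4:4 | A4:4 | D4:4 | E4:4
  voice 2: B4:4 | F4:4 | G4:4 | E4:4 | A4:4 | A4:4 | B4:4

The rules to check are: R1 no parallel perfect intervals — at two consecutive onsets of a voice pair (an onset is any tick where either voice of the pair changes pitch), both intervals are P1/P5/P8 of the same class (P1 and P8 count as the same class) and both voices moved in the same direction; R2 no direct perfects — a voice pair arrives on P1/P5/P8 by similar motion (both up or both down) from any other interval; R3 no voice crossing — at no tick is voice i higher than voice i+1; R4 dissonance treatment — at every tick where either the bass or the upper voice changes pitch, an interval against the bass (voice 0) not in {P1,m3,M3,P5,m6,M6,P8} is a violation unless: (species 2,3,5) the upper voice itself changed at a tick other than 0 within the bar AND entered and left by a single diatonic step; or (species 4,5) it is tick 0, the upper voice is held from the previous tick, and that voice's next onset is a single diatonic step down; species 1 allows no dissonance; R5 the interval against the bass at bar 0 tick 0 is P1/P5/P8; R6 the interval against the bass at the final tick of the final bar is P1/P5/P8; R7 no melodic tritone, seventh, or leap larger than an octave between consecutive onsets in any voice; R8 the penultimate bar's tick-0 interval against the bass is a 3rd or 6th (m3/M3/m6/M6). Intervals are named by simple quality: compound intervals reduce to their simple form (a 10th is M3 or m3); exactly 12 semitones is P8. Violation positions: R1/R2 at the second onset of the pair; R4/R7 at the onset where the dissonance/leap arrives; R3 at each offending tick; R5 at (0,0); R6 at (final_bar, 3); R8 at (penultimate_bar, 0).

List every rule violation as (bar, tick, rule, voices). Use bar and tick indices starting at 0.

(1, 0, R2, (0, 1))
(1, 0, R7, (2,))
(3, 0, R4, (0, 2))
(4, 0, R2, (1, 2))
(4, 0, R4, (0, 1))
(4, 0, R4, (0, 2))
(6, 0, R1, (1, 2))

bar 0: v0=E3 v1=E4 v2=B4 downbeat P5
bar 1: v0=D3 v1=A3 v2=F4 downbeat m3
bar 2: v0=E3 v1=G3 v2=G4 downbeat m3
bar 3: v0=F3 v1=D4 v2=E4 downbeat M7
bar 4: v0=G3 v1=A4 v2=A4 downbeat M2
bar 5: v0=F3 v1=D4 v2=A4 downbeat M3
bar 6: v0=E3 v1=E4 v2=B4 downbeat P5
  -> R2 @ bar 1 tick 0 v(0, 1): E3/E4 P8 -> D3/A3 P5 similar
  -> R7 @ bar 1 tick 0 v(2,): B4->F4 leap 6st
  -> R4 @ bar 3 tick 0 v(0, 2): F3/E4 M7 untreated
  -> R2 @ bar 4 tick 0 v(1, 2): D4/E4 M2 -> A4/A4 P1 similar
  -> R4 @ bar 4 tick 0 v(0, 1): G3/A4 M2 untreated
  -> R4 @ bar 4 tick 0 v(0, 2): G3/A4 M2 untreated
  -> R1 @ bar 6 tick 0 v(1, 2): D4/A4 P5 -> E4/B4 P5 similar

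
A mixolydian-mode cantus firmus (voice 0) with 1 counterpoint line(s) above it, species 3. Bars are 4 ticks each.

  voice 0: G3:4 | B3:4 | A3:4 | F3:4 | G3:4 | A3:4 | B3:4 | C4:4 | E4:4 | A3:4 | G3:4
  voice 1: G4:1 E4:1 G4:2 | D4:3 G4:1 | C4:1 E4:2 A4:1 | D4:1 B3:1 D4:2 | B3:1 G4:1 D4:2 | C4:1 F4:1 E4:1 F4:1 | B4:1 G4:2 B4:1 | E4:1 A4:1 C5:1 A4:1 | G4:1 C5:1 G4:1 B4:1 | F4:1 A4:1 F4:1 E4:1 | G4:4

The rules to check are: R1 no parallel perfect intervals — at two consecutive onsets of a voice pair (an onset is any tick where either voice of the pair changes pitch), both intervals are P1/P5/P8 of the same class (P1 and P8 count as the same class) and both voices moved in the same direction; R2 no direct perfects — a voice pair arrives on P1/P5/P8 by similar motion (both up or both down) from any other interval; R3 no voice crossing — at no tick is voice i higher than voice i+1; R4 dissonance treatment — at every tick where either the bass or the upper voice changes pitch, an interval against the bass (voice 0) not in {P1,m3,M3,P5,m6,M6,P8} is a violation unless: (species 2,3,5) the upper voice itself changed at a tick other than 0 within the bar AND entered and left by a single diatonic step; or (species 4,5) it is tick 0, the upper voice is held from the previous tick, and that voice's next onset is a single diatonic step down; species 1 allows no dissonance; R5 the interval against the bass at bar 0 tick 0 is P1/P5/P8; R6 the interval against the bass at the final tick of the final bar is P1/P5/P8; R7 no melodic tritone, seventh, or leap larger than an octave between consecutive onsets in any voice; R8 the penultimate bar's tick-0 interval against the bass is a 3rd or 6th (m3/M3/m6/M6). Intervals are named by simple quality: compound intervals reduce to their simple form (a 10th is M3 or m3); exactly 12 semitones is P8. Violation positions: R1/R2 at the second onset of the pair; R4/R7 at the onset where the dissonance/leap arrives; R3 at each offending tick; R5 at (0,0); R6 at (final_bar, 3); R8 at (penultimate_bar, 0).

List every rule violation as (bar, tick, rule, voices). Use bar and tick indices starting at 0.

bar 0: v0=G3 v1=G4 downbeat P8
bar 1: v0=B3 v1=D4 downbeat m3
bar 2: v0=A3 v1=C4 downbeat m3
bar 3: v0=F3 v1=D4 downbeat M6
bar 4: v0=G3 v1=B3 downbeat M3
bar 5: v0=A3 v1=C4 downbeat m3
bar 6: v0=B3 v1=B4 downbeat P8
bar 7: v0=C4 v1=E4 downbeat M3
bar 8: v0=E4 v1=G4 downbeat m3
bar 9: v0=A3 v1=F4 downbeat m6
bar 10: v0=G3 v1=G4 downbeat P8
  -> R4 @ bar 3 tick 1 v(0, 1): F3/B3 TT untreated
  -> R2 @ bar 6 tick 0 v(0, 1): A3/F4 m6 -> B3/B4 P8 similar
  -> R7 @ bar 6 tick 0 v(1,): F4->B4 leap 6st
  -> R7 @ bar 9 tick 0 v(1,): B4->F4 leap 6st

(3, 1, R4, (0, 1))
(6, 0, R2, (0, 1))
(6, 0, R7, (1,))
(9, 0, R7, (1,))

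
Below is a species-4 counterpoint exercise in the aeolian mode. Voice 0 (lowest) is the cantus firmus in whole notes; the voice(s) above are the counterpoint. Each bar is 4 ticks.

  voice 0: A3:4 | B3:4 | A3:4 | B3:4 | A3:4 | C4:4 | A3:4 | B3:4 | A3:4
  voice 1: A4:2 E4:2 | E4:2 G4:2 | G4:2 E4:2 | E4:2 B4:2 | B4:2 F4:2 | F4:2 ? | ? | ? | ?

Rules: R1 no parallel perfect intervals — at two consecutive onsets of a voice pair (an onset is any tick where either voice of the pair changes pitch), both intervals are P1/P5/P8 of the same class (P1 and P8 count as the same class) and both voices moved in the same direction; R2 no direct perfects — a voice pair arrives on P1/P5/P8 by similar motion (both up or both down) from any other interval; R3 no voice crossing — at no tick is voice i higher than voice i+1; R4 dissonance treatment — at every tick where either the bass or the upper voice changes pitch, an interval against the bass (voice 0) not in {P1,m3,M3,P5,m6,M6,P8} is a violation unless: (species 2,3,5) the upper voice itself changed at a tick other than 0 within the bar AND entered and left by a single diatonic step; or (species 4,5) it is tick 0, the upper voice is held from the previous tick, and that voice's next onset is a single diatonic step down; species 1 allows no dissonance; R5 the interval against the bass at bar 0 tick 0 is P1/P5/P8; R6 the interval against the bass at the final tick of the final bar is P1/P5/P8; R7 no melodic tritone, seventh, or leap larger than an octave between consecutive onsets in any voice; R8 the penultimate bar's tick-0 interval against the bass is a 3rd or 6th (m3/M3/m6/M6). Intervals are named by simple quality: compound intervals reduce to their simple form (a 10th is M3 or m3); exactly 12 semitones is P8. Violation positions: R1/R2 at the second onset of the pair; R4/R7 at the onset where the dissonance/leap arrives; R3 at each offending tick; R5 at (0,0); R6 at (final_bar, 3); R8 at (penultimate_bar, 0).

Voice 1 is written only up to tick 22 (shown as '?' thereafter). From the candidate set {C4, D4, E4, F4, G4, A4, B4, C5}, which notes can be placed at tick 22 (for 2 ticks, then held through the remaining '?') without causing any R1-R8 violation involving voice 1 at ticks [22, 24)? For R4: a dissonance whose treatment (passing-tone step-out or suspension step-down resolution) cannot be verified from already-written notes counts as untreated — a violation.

C4: legal
D4: violates R4
E4: legal
F4: legal
G4: legal
A4: legal
B4: violates R4,R7
C5: legal

{A4, C4, C5, E4, F4, G4}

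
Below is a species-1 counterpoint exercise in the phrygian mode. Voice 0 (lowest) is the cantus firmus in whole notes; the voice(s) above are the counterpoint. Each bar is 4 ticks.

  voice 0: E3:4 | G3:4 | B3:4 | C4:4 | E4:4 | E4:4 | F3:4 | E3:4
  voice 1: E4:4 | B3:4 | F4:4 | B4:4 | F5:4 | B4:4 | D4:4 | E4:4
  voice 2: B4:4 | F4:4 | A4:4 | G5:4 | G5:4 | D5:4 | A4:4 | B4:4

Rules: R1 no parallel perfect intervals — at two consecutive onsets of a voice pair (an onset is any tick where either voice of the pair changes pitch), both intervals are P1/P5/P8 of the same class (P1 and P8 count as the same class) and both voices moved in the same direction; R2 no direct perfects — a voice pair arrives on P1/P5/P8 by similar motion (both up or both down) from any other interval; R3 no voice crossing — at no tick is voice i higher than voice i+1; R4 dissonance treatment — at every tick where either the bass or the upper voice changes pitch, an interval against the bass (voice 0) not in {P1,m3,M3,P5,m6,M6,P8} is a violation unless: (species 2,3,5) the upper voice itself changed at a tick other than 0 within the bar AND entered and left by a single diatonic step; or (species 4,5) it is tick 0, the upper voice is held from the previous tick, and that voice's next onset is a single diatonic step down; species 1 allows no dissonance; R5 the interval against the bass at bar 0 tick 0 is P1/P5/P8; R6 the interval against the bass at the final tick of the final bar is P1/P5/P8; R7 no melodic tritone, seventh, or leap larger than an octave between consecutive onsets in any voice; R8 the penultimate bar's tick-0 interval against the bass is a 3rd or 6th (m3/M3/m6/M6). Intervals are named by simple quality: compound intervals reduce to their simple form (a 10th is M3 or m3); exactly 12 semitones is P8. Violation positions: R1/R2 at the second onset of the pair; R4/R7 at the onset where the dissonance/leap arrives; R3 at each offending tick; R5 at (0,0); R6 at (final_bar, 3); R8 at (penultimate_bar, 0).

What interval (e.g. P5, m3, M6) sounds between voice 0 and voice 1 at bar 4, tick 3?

m2

voice 0=E4 voice 1=F5 -> m2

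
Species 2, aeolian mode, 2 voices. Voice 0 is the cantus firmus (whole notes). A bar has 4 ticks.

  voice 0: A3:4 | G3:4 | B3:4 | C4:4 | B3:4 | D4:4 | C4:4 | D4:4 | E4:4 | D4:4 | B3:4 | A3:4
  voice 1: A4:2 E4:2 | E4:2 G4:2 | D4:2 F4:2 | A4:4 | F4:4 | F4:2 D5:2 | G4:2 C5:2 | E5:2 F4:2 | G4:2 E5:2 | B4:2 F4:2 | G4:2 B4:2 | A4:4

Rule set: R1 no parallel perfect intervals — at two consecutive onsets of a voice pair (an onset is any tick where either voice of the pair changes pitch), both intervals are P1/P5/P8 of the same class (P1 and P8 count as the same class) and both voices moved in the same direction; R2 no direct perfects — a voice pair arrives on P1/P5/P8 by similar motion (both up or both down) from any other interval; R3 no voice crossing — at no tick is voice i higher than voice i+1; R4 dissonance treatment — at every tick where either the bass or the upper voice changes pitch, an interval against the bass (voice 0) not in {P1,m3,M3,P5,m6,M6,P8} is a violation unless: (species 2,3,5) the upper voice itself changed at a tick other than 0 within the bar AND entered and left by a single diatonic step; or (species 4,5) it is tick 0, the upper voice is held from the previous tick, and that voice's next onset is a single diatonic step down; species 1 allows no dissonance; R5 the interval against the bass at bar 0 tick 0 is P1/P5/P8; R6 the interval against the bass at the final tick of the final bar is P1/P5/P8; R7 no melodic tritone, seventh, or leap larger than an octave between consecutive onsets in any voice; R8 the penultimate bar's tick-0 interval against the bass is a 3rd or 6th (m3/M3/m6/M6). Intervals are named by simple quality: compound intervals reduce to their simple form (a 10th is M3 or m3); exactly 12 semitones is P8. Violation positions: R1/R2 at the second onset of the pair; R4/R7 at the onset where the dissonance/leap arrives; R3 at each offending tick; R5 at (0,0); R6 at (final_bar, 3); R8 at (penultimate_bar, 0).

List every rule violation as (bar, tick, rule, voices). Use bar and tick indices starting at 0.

(2, 2, R4, (0, 1))
(4, 0, R4, (0, 1))
(6, 0, R2, (0, 1))
(7, 0, R4, (0, 1))
(7, 2, R7, (1,))
(9, 2, R7, (1,))
(11, 0, R1, (0, 1))

bar 0: v0=A3 v1=A4 downbeat P8
bar 1: v0=G3 v1=E4 downbeat M6
bar 2: v0=B3 v1=D4 downbeat m3
bar 3: v0=C4 v1=A4 downbeat M6
bar 4: v0=B3 v1=F4 downbeat TT
bar 5: v0=D4 v1=F4 downbeat m3
bar 6: v0=C4 v1=G4 downbeat P5
bar 7: v0=D4 v1=E5 downbeat M2
bar 8: v0=E4 v1=G4 downbeat m3
bar 9: v0=D4 v1=B4 downbeat M6
bar 10: v0=B3 v1=G4 downbeat m6
bar 11: v0=A3 v1=A4 downbeat P8
  -> R4 @ bar 2 tick 2 v(0, 1): B3/F4 TT untreated
  -> R4 @ bar 4 tick 0 v(0, 1): B3/F4 TT untreated
  -> R2 @ bar 6 tick 0 v(0, 1): D4/D5 P8 -> C4/G4 P5 similar
  -> R4 @ bar 7 tick 0 v(0, 1): D4/E5 M2 untreated
  -> R7 @ bar 7 tick 2 v(1,): E5->F4 leap 11st
  -> R7 @ bar 9 tick 2 v(1,): B4->F4 leap 6st
  -> R1 @ bar 11 tick 0 v(0, 1): B3/B4 P8 -> A3/A4 P8 similar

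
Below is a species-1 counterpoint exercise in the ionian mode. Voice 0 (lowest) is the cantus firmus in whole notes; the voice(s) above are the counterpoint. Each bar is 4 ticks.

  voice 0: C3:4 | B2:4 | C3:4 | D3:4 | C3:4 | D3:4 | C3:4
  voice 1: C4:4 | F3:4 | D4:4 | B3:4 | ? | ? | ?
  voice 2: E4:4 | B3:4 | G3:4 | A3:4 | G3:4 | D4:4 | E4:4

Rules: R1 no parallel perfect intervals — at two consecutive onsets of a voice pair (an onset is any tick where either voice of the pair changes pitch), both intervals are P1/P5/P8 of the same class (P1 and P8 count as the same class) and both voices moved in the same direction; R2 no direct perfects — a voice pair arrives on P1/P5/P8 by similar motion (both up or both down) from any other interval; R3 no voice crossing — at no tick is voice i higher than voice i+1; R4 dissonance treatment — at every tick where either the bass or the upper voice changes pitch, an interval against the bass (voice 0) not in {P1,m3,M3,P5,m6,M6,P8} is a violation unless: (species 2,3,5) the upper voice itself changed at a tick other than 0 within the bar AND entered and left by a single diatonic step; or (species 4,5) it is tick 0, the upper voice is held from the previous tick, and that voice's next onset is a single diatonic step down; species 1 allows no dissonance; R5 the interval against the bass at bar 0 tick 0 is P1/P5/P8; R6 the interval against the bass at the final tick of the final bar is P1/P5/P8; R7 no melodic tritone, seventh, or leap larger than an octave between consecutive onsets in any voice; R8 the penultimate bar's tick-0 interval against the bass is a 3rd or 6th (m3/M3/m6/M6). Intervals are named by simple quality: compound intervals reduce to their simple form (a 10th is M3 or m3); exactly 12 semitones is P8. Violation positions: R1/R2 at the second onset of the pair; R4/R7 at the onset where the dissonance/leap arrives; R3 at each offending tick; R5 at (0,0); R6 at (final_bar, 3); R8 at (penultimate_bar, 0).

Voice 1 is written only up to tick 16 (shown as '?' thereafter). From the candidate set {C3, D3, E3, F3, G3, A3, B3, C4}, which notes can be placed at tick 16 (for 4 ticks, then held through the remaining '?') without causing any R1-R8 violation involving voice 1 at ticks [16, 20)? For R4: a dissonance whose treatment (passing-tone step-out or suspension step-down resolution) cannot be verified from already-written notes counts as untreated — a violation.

{E3}

C3: violates R2,R7
D3: violates R4
E3: legal
F3: violates R4,R7
G3: violates R2
A3: violates R3
B3: violates R3,R4
C4: violates R3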